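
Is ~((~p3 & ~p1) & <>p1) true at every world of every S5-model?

Tableau for the negation (~p3 & ~p1) & <>p1:
1. (~p3 & ~p1) & <>p1, u
2. ~p3 & ~p1, u
3. <>p1, u
4. ~p3, u
5. ~p1, u
6. p1, v
Accessibility: uRu, uRv, vRu, vRv
The negation has an open branch (countermodel exists).

Not valid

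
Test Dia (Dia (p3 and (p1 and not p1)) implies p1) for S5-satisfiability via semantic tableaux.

Yes, satisfiable

1. Dia (Dia (p3 and (p1 and not p1)) implies p1), w0
2. Dia (p3 and (p1 and not p1)) implies p1, w1
3. p1, w1
Accessibility: w0Rw0, w0Rw1, w1Rw0, w1Rw1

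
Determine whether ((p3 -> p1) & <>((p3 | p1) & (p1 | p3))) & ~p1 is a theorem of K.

Tableau for the negation ~(((p3 -> p1) & <>((p3 | p1) & (p1 | p3))) & ~p1):
1. ~(((p3 -> p1) & <>((p3 | p1) & (p1 | p3))) & ~p1), w0
2. p1, w0
The negation has an open branch (countermodel exists).

No, not valid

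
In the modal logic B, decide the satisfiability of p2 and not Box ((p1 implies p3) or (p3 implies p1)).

No, unsatisfiable

1. p2 and not Box ((p1 implies p3) or (p3 implies p1)), u
2. p2, u   [and-rule on 1]
3. not Box ((p1 implies p3) or (p3 implies p1)), u   [and-rule on 1]
4. not ((p1 implies p3) or (p3 implies p1)), v   [neg-Box-rule on 3: fresh world v, uRv]
5. not (p1 implies p3), v   [neg-or-rule on 4]
6. not (p3 implies p1), v   [neg-or-rule on 4]
7. p1, v   [neg-implies-rule on 5]
8. not p3, v   [neg-implies-rule on 5]
9. p3, v   [neg-implies-rule on 6]
10. not p1, v   [neg-implies-rule on 6]
Accessibility: uRu, uRv, vRu, vRv
Branch closes: p3 and not p3 both at v.
All branches of the tableau close; one closing branch shown above.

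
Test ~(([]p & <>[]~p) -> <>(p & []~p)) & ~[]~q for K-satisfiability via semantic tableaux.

1. ~(([]p & <>[]~p) -> <>(p & []~p)) & ~[]~q, w0
2. ~(([]p & <>[]~p) -> <>(p & []~p)), w0   [&-rule on 1]
3. ~[]~q, w0   [&-rule on 1]
4. []p & <>[]~p, w0   [~->-rule on 2]
5. ~<>(p & []~p), w0   [~->-rule on 2]
6. []p, w0   [&-rule on 4]
7. <>[]~p, w0   [&-rule on 4]
8. q, w1   [~[]-rule on 3: fresh world w1, w0Rw1]
9. ~(p & []~p), w1   [~<>-rule on 5 via w0Rw1]
10. p, w1   [[]-rule on 6 via w0Rw1]
11. ~[]~p, w1   [~&-rule on 9 (branches; this branch)]
12. []~p, w2   [<>-rule on 7: fresh world w2, w0Rw2]
13. ~(p & []~p), w2   [~<>-rule on 5 via w0Rw2]
14. p, w2   [[]-rule on 6 via w0Rw2]
15. ~[]~p, w2   [~&-rule on 13 (branches; this branch)]
16. p, w3   [~[]-rule on 11: fresh world w3, w1Rw3]
17. p, w4   [~[]-rule on 15: fresh world w4, w2Rw4]
18. ~p, w4   [[]-rule on 12 via w2Rw4]
Accessibility: w0Rw1, w0Rw2, w1Rw3, w2Rw4
Branch closes: p and ~p both at w4.
(One branch shown.) All branches close.

No, unsatisfiable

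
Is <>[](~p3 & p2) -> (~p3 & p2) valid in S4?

Not valid

Tableau for the negation ~(<>[](~p3 & p2) -> (~p3 & p2)):
1. ~(<>[](~p3 & p2) -> (~p3 & p2)), 0
2. <>[](~p3 & p2), 0
3. ~(~p3 & p2), 0
4. ~p2, 0
5. [](~p3 & p2), 1
6. ~p3 & p2, 1
7. ~p3, 1
8. p2, 1
Accessibility: 0R0, 0R1, 1R1
The negation has an open branch (countermodel exists).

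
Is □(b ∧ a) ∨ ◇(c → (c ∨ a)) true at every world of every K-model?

Tableau for the negation ¬(□(b ∧ a) ∨ ◇(c → (c ∨ a))):
1. ¬(□(b ∧ a) ∨ ◇(c → (c ∨ a))), 0
2. ¬□(b ∧ a), 0
3. ¬◇(c → (c ∨ a)), 0
4. ¬(b ∧ a), 1
5. ¬(c → (c ∨ a)), 1
6. c, 1
7. ¬(c ∨ a), 1
8. ¬c, 1
9. ¬a, 1
Accessibility: 0R1
Branch closes: c and ¬c both at 1.
All branches of the negation close; one closing branch shown above.

Valid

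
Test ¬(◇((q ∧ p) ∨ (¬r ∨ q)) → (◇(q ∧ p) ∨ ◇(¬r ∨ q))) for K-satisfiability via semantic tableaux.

Unsatisfiable (every branch closes)

1. ¬(◇((q ∧ p) ∨ (¬r ∨ q)) → (◇(q ∧ p) ∨ ◇(¬r ∨ q))), w0
2. ◇((q ∧ p) ∨ (¬r ∨ q)), w0   [¬→-rule on 1]
3. ¬(◇(q ∧ p) ∨ ◇(¬r ∨ q)), w0   [¬→-rule on 1]
4. ¬◇(q ∧ p), w0   [¬∨-rule on 3]
5. ¬◇(¬r ∨ q), w0   [¬∨-rule on 3]
6. (q ∧ p) ∨ (¬r ∨ q), w1   [◇-rule on 2: fresh world w1, w0Rw1]
7. ¬(q ∧ p), w1   [¬◇-rule on 4 via w0Rw1]
8. ¬(¬r ∨ q), w1   [¬◇-rule on 5 via w0Rw1]
9. r, w1   [¬∨-rule on 8]
10. ¬q, w1   [¬∨-rule on 8]
11. ¬r ∨ q, w1   [∨-rule on 6 (branches; this branch)]
12. ¬p, w1   [¬∧-rule on 7 (branches; this branch)]
13. q, w1   [∨-rule on 11 (branches; this branch)]
Accessibility: w0Rw1
Branch closes: q and ¬q both at w1.
All branches of the tableau close; one closing branch shown above.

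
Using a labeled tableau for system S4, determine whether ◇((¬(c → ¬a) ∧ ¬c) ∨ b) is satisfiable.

1. ◇((¬(c → ¬a) ∧ ¬c) ∨ b), u
2. (¬(c → ¬a) ∧ ¬c) ∨ b, v   [◇-rule on 1: fresh world v, uRv]
3. b, v   [∨-rule on 2 (branches; this branch)]
Accessibility: uRu, uRv, vRv

Satisfiable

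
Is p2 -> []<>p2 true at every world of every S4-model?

Tableau for the negation ~(p2 -> []<>p2):
1. ~(p2 -> []<>p2), 0
2. p2, 0   [~->-rule on 1]
3. ~[]<>p2, 0   [~->-rule on 1]
4. ~<>p2, 1   [~[]-rule on 3: fresh world 1, 0R1]
5. ~p2, 1   [~<>-rule on 4 via 1R1]
Accessibility: 0R0, 0R1, 1R1
The negation has an open branch (countermodel exists).

No, not valid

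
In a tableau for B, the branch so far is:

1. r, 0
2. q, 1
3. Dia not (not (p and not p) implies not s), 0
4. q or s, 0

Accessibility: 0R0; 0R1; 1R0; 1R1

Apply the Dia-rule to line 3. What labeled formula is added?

a fresh world 2 with 0R2, and not (not (p and not p) implies not s) at 2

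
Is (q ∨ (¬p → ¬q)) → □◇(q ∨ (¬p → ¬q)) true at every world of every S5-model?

Tableau for the negation ¬((q ∨ (¬p → ¬q)) → □◇(q ∨ (¬p → ¬q))):
1. ¬((q ∨ (¬p → ¬q)) → □◇(q ∨ (¬p → ¬q))), u
2. q ∨ (¬p → ¬q), u
3. ¬□◇(q ∨ (¬p → ¬q)), u
4. ¬p → ¬q, u
5. ¬q, u
6. ¬◇(q ∨ (¬p → ¬q)), v
7. ¬(q ∨ (¬p → ¬q)), u
8. ¬(¬p → ¬q), u
9. ¬p, u
10. q, u
Accessibility: uRu, uRv, vRu, vRv
Branch closes: q and ¬q both at u.
All branches of the negation close; one closing branch shown above.

Yes, valid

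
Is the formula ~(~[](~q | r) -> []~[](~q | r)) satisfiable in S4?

Yes, satisfiable

1. ~(~[](~q | r) -> []~[](~q | r)), u
2. ~[](~q | r), u
3. ~[]~[](~q | r), u
4. ~(~q | r), v
5. q, v
6. ~r, v
7. [](~q | r), w
8. ~q | r, w
9. r, w
Accessibility: uRu, uRv, uRw, vRv, wRw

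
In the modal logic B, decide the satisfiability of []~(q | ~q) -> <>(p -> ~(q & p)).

Satisfiable

1. []~(q | ~q) -> <>(p -> ~(q & p)), u
2. <>(p -> ~(q & p)), u
3. p -> ~(q & p), v
4. ~(q & p), v
5. ~p, v
Accessibility: uRu, uRv, vRu, vRv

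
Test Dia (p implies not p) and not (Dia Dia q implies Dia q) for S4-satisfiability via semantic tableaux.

1. Dia (p implies not p) and not (Dia Dia q implies Dia q), u
2. Dia (p implies not p), u
3. not (Dia Dia q implies Dia q), u
4. Dia Dia q, u
5. not Dia q, u
6. not q, u
7. p implies not p, v
8. not q, v
9. not p, v
10. Dia q, w
11. not q, w
12. q, x
13. not q, x
Accessibility: uRu, uRv, uRw, uRx, vRv, wRw, wRx, xRx
Branch closes: q and not q both at x.
(One branch shown.) All branches close.

No, unsatisfiable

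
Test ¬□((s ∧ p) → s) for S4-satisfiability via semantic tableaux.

Unsatisfiable (every branch closes)

1. ¬□((s ∧ p) → s), u
2. ¬((s ∧ p) → s), v
3. s ∧ p, v
4. ¬s, v
5. s, v
6. p, v
Accessibility: uRu, uRv, vRv
Branch closes: s and ¬s both at v.
Every branch closes; the branch above is one of them.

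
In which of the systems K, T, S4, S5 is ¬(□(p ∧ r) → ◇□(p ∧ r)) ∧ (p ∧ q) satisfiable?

K

K-tableau for the formula:
1. ¬(□(p ∧ r) → ◇□(p ∧ r)) ∧ (p ∧ q), 0
2. ¬(□(p ∧ r) → ◇□(p ∧ r)), 0   [∧-rule on 1]
3. p ∧ q, 0   [∧-rule on 1]
4. □(p ∧ r), 0   [¬→-rule on 2]
5. ¬◇□(p ∧ r), 0   [¬→-rule on 2]
6. p, 0   [∧-rule on 3]
7. q, 0   [∧-rule on 3]
Complete open branch: satisfiable in K.
T-tableau for the formula:
1. ¬(□(p ∧ r) → ◇□(p ∧ r)) ∧ (p ∧ q), 0
2. ¬(□(p ∧ r) → ◇□(p ∧ r)), 0   [∧-rule on 1]
3. p ∧ q, 0   [∧-rule on 1]
4. □(p ∧ r), 0   [¬→-rule on 2]
5. ¬◇□(p ∧ r), 0   [¬→-rule on 2]
6. p, 0   [∧-rule on 3]
7. q, 0   [∧-rule on 3]
8. p ∧ r, 0   [□-rule on 4 via 0R0]
9. r, 0   [∧-rule on 8]
10. ¬□(p ∧ r), 0   [¬◇-rule on 5 via 0R0]
11. ¬(p ∧ r), 1   [¬□-rule on 10: fresh world 1, 0R1]
12. p ∧ r, 1   [□-rule on 4 via 0R1]
13. p, 1   [∧-rule on 12]
14. r, 1   [∧-rule on 12]
15. ¬□(p ∧ r), 1   [¬◇-rule on 5 via 0R1]
16. ¬r, 1   [¬∧-rule on 11 (branches; this branch)]
Accessibility: 0R0, 0R1, 1R1
Branch closes: r and ¬r both at 1.
Every branch closes (one shown): unsatisfiable in T, hence also in S4, S5 (every S4/S5-frame is a T-frame).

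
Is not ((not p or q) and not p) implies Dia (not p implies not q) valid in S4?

Tableau for the negation not (not ((not p or q) and not p) implies Dia (not p implies not q)):
1. not (not ((not p or q) and not p) implies Dia (not p implies not q)), u
2. not ((not p or q) and not p), u
3. not Dia (not p implies not q), u
4. not (not p implies not q), u
5. not p, u
6. q, u
7. not (not p or q), u
8. p, u
9. not q, u
Accessibility: uRu
Branch closes: p and not p both at u.
All branches of the negation close; one closing branch shown above.

Yes, valid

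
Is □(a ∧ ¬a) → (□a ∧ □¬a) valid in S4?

Valid

Tableau for the negation ¬(□(a ∧ ¬a) → (□a ∧ □¬a)):
1. ¬(□(a ∧ ¬a) → (□a ∧ □¬a)), w0
2. □(a ∧ ¬a), w0
3. ¬(□a ∧ □¬a), w0
4. a ∧ ¬a, w0
5. a, w0
6. ¬a, w0
Accessibility: w0Rw0
Branch closes: a and ¬a both at w0.
Every branch of the negation's tableau closes; the branch above is one of them.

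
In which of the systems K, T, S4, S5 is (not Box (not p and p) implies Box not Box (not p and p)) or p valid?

T-tableau for the negation not ((not Box (not p and p) implies Box not Box (not p and p)) or p):
1. not ((not Box (not p and p) implies Box not Box (not p and p)) or p), 0
2. not (not Box (not p and p) implies Box not Box (not p and p)), 0
3. not p, 0
4. not Box (not p and p), 0
5. not Box not Box (not p and p), 0
6. not (not p and p), 1
7. not p, 1
8. Box (not p and p), 2
9. not p and p, 2
10. not p, 2
11. p, 2
Accessibility: 0R0, 0R1, 0R2, 1R1, 2R2
Branch closes: p and not p both at 2.
Every branch closes (one shown): valid in T, hence also in S4, S5 (every theorem of T is a theorem of S4 and S5).
K-tableau for the negation not ((not Box (not p and p) implies Box not Box (not p and p)) or p):
1. not ((not Box (not p and p) implies Box not Box (not p and p)) or p), 0
2. not (not Box (not p and p) implies Box not Box (not p and p)), 0
3. not p, 0
4. not Box (not p and p), 0
5. not Box not Box (not p and p), 0
6. not (not p and p), 1
7. not p, 1
8. Box (not p and p), 2
Accessibility: 0R1, 0R2
Complete open branch: countermodel on a K-frame, so not valid in K.

T, S4, S5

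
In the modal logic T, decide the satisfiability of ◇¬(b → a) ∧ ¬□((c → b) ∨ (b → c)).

No, unsatisfiable

1. ◇¬(b → a) ∧ ¬□((c → b) ∨ (b → c)), u
2. ◇¬(b → a), u
3. ¬□((c → b) ∨ (b → c)), u
4. ¬(b → a), v
5. b, v
6. ¬a, v
7. ¬((c → b) ∨ (b → c)), w
8. ¬(c → b), w
9. ¬(b → c), w
10. c, w
11. ¬b, w
12. b, w
13. ¬c, w
Accessibility: uRu, uRv, uRw, vRv, wRw
Branch closes: b and ¬b both at w.
All branches of the tableau close; one closing branch shown above.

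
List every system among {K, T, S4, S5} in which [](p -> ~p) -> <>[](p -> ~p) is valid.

T, S4, S5

K-tableau for the negation ~([](p -> ~p) -> <>[](p -> ~p)):
1. ~([](p -> ~p) -> <>[](p -> ~p)), 0
2. [](p -> ~p), 0   [~->-rule on 1]
3. ~<>[](p -> ~p), 0   [~->-rule on 1]
Complete open branch: countermodel on a K-frame, so not valid in K.
T-tableau for the negation ~([](p -> ~p) -> <>[](p -> ~p)):
1. ~([](p -> ~p) -> <>[](p -> ~p)), 0
2. [](p -> ~p), 0   [~->-rule on 1]
3. ~<>[](p -> ~p), 0   [~->-rule on 1]
4. p -> ~p, 0   [[]-rule on 2 via 0R0]
5. ~[](p -> ~p), 0   [~<>-rule on 3 via 0R0]
6. ~p, 0   [->-rule on 4 (branches; this branch)]
7. ~(p -> ~p), 1   [~[]-rule on 5: fresh world 1, 0R1]
8. p, 1   [~->-rule on 7]
9. p -> ~p, 1   [[]-rule on 2 via 0R1]
10. ~[](p -> ~p), 1   [~<>-rule on 3 via 0R1]
11. ~p, 1   [->-rule on 9 (branches; this branch)]
Accessibility: 0R0, 0R1, 1R1
Branch closes: p and ~p both at 1.
Every branch closes (one shown): valid in T, hence also in S4, S5 (every theorem of T is a theorem of S4 and S5).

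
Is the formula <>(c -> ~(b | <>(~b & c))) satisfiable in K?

1. <>(c -> ~(b | <>(~b & c))), w0
2. c -> ~(b | <>(~b & c)), w1
3. ~(b | <>(~b & c)), w1
4. ~b, w1
5. ~<>(~b & c), w1
Accessibility: w0Rw1

Satisfiable (open branch found)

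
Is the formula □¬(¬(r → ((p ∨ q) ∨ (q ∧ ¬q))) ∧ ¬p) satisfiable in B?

1. □¬(¬(r → ((p ∨ q) ∨ (q ∧ ¬q))) ∧ ¬p), u
2. ¬(¬(r → ((p ∨ q) ∨ (q ∧ ¬q))) ∧ ¬p), u
3. p, u
Accessibility: uRu

Satisfiable (open branch found)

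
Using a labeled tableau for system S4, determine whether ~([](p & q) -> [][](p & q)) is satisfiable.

1. ~([](p & q) -> [][](p & q)), u
2. [](p & q), u
3. ~[][](p & q), u
4. p & q, u
5. p, u
6. q, u
7. ~[](p & q), v
8. p & q, v
9. p, v
10. q, v
11. ~(p & q), w
12. p & q, w
13. p, w
14. q, w
15. ~q, w
Accessibility: uRu, uRv, uRw, vRv, vRw, wRw
Branch closes: q and ~q both at w.
(One branch shown.) All branches close.

Unsatisfiable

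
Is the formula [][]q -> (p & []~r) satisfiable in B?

Satisfiable

1. [][]q -> (p & []~r), u
2. p & []~r, u
3. p, u
4. []~r, u
5. ~r, u
Accessibility: uRu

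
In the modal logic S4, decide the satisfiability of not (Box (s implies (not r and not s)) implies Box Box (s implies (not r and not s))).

No, unsatisfiable

1. not (Box (s implies (not r and not s)) implies Box Box (s implies (not r and not s))), u
2. Box (s implies (not r and not s)), u
3. not Box Box (s implies (not r and not s)), u
4. s implies (not r and not s), u
5. not r and not s, u
6. not r, u
7. not s, u
8. not Box (s implies (not r and not s)), v
9. s implies (not r and not s), v
10. not r and not s, v
11. not r, v
12. not s, v
13. not (s implies (not r and not s)), w
14. s, w
15. not (not r and not s), w
16. s implies (not r and not s), w
17. not r and not s, w
18. not r, w
19. not s, w
Accessibility: uRu, uRv, uRw, vRv, vRw, wRw
Branch closes: s and not s both at w.
All branches of the tableau close; one closing branch shown above.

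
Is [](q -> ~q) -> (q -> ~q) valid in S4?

Valid in S4

Tableau for the negation ~([](q -> ~q) -> (q -> ~q)):
1. ~([](q -> ~q) -> (q -> ~q)), 0
2. [](q -> ~q), 0
3. ~(q -> ~q), 0
4. q, 0
5. q -> ~q, 0
6. ~q, 0
Accessibility: 0R0
Branch closes: q and ~q both at 0.
All branches of the negation close; one closing branch shown above.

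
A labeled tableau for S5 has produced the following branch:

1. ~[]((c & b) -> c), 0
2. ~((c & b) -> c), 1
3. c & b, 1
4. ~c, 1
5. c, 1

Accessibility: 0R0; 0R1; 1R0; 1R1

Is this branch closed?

Closed

Both c and ~c appear at 1.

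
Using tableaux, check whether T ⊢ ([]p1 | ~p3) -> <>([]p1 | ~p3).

Tableau for the negation ~(([]p1 | ~p3) -> <>([]p1 | ~p3)):
1. ~(([]p1 | ~p3) -> <>([]p1 | ~p3)), w0
2. []p1 | ~p3, w0
3. ~<>([]p1 | ~p3), w0
4. ~([]p1 | ~p3), w0
5. ~[]p1, w0
6. p3, w0
7. []p1, w0
8. p1, w0
9. ~p1, w1
10. ~([]p1 | ~p3), w1
11. ~[]p1, w1
12. p3, w1
13. p1, w1
Accessibility: w0Rw0, w0Rw1, w1Rw1
Branch closes: p1 and ~p1 both at w1.
All branches of the negation close; one closing branch shown above.

Valid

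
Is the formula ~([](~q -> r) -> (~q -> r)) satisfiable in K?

Yes, satisfiable

1. ~([](~q -> r) -> (~q -> r)), 0
2. [](~q -> r), 0
3. ~(~q -> r), 0
4. ~q, 0
5. ~r, 0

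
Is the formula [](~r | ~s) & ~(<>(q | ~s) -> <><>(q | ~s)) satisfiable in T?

1. [](~r | ~s) & ~(<>(q | ~s) -> <><>(q | ~s)), 0
2. [](~r | ~s), 0
3. ~(<>(q | ~s) -> <><>(q | ~s)), 0
4. <>(q | ~s), 0
5. ~<><>(q | ~s), 0
6. ~r | ~s, 0
7. ~<>(q | ~s), 0
8. ~(q | ~s), 0
9. ~q, 0
10. s, 0
11. ~r, 0
12. q | ~s, 1
13. ~r | ~s, 1
14. ~<>(q | ~s), 1
15. ~(q | ~s), 1
16. ~q, 1
17. s, 1
18. ~s, 1
Accessibility: 0R0, 0R1, 1R1
Branch closes: s and ~s both at 1.
All branches of the tableau close; one closing branch shown above.

No, unsatisfiable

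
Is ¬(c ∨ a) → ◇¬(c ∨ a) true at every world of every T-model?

Valid

Tableau for the negation ¬(¬(c ∨ a) → ◇¬(c ∨ a)):
1. ¬(¬(c ∨ a) → ◇¬(c ∨ a)), u
2. ¬(c ∨ a), u
3. ¬◇¬(c ∨ a), u
4. ¬c, u
5. ¬a, u
6. c ∨ a, u
7. a, u
Accessibility: uRu
Branch closes: a and ¬a both at u.
Every branch of the negation's tableau closes; the branch above is one of them.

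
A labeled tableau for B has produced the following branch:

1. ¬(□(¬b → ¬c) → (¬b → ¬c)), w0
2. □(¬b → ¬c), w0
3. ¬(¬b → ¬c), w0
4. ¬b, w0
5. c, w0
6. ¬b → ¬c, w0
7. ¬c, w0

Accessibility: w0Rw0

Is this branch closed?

Both c and ¬c appear at w0.

Closed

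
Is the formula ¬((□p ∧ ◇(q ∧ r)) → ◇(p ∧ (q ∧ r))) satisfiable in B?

1. ¬((□p ∧ ◇(q ∧ r)) → ◇(p ∧ (q ∧ r))), u
2. □p ∧ ◇(q ∧ r), u   [¬→-rule on 1]
3. ¬◇(p ∧ (q ∧ r)), u   [¬→-rule on 1]
4. □p, u   [∧-rule on 2]
5. ◇(q ∧ r), u   [∧-rule on 2]
6. ¬(p ∧ (q ∧ r)), u   [¬◇-rule on 3 via uRu]
7. p, u   [□-rule on 4 via uRu]
8. ¬(q ∧ r), u   [¬∧-rule on 6 (branches; this branch)]
9. ¬r, u   [¬∧-rule on 8 (branches; this branch)]
10. q ∧ r, v   [◇-rule on 5: fresh world v, uRv]
11. q, v   [∧-rule on 10]
12. r, v   [∧-rule on 10]
13. ¬(p ∧ (q ∧ r)), v   [¬◇-rule on 3 via uRv]
14. p, v   [□-rule on 4 via uRv]
15. ¬(q ∧ r), v   [¬∧-rule on 13 (branches; this branch)]
16. ¬r, v   [¬∧-rule on 15 (branches; this branch)]
Accessibility: uRu, uRv, vRu, vRv
Branch closes: r and ¬r both at v.
Every branch closes; the branch above is one of them.

Unsatisfiable (every branch closes)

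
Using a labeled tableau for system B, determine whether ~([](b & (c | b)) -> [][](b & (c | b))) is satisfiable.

1. ~([](b & (c | b)) -> [][](b & (c | b))), u
2. [](b & (c | b)), u
3. ~[][](b & (c | b)), u
4. b & (c | b), u
5. b, u
6. c | b, u
7. ~[](b & (c | b)), v
8. b & (c | b), v
9. b, v
10. c | b, v
11. ~(b & (c | b)), w
12. ~(c | b), w
13. ~c, w
14. ~b, w
Accessibility: uRu, uRv, vRu, vRv, vRw, wRv, wRw

Satisfiable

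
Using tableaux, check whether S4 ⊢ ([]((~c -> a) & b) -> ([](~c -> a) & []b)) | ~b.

Tableau for the negation ~(([]((~c -> a) & b) -> ([](~c -> a) & []b)) | ~b):
1. ~(([]((~c -> a) & b) -> ([](~c -> a) & []b)) | ~b), w0
2. ~([]((~c -> a) & b) -> ([](~c -> a) & []b)), w0
3. b, w0
4. []((~c -> a) & b), w0
5. ~([](~c -> a) & []b), w0
6. (~c -> a) & b, w0
7. ~c -> a, w0
8. ~[](~c -> a), w0
9. a, w0
10. ~(~c -> a), w1
11. ~c, w1
12. ~a, w1
13. (~c -> a) & b, w1
14. ~c -> a, w1
15. b, w1
16. a, w1
Accessibility: w0Rw0, w0Rw1, w1Rw1
Branch closes: a and ~a both at w1.
All branches of the negation close; one closing branch shown above.

Valid in S4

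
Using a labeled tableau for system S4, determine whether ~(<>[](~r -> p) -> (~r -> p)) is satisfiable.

1. ~(<>[](~r -> p) -> (~r -> p)), w0
2. <>[](~r -> p), w0
3. ~(~r -> p), w0
4. ~r, w0
5. ~p, w0
6. [](~r -> p), w1
7. ~r -> p, w1
8. p, w1
Accessibility: w0Rw0, w0Rw1, w1Rw1

Satisfiable (open branch found)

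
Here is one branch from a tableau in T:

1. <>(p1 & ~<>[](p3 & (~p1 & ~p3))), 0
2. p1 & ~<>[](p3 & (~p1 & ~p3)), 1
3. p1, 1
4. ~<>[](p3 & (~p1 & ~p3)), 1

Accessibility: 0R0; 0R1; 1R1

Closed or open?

No atom appears with both signs at the same world.

Not closed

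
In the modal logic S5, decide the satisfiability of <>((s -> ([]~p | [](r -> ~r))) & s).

1. <>((s -> ([]~p | [](r -> ~r))) & s), 0
2. (s -> ([]~p | [](r -> ~r))) & s, 1
3. s -> ([]~p | [](r -> ~r)), 1
4. s, 1
5. []~p | [](r -> ~r), 1
6. [](r -> ~r), 1
7. r -> ~r, 0
8. r -> ~r, 1
9. ~r, 0
10. ~r, 1
Accessibility: 0R0, 0R1, 1R0, 1R1

Yes, satisfiable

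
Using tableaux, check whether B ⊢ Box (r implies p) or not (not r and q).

Tableau for the negation not (Box (r implies p) or not (not r and q)):
1. not (Box (r implies p) or not (not r and q)), u
2. not Box (r implies p), u   [neg-or-rule on 1]
3. not r and q, u   [neg-or-rule on 1]
4. not r, u   [and-rule on 3]
5. q, u   [and-rule on 3]
6. not (r implies p), v   [neg-Box-rule on 2: fresh world v, uRv]
7. r, v   [neg-implies-rule on 6]
8. not p, v   [neg-implies-rule on 6]
Accessibility: uRu, uRv, vRu, vRv
The negation has an open branch (countermodel exists).

Invalid (countermodel exists)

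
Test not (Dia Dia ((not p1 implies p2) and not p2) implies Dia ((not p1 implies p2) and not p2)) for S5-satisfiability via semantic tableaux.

1. not (Dia Dia ((not p1 implies p2) and not p2) implies Dia ((not p1 implies p2) and not p2)), w0
2. Dia Dia ((not p1 implies p2) and not p2), w0   [neg-implies-rule on 1]
3. not Dia ((not p1 implies p2) and not p2), w0   [neg-implies-rule on 1]
4. not ((not p1 implies p2) and not p2), w0   [neg-Dia-rule on 3 via w0Rw0]
5. not (not p1 implies p2), w0   [neg-and-rule on 4 (branches; this branch)]
6. not p1, w0   [neg-implies-rule on 5]
7. not p2, w0   [neg-implies-rule on 5]
8. Dia ((not p1 implies p2) and not p2), w1   [Dia-rule on 2: fresh world w1, w0Rw1]
9. not ((not p1 implies p2) and not p2), w1   [neg-Dia-rule on 3 via w0Rw1]
10. not (not p1 implies p2), w1   [neg-and-rule on 9 (branches; this branch)]
11. not p1, w1   [neg-implies-rule on 10]
12. not p2, w1   [neg-implies-rule on 10]
13. (not p1 implies p2) and not p2, w2   [Dia-rule on 8: fresh world w2, w1Rw2]
14. not p1 implies p2, w2   [and-rule on 13]
15. not p2, w2   [and-rule on 13]
16. not ((not p1 implies p2) and not p2), w2   [neg-Dia-rule on 3 via w0Rw2]
17. p1, w2   [implies-rule on 14 (branches; this branch)]
18. not (not p1 implies p2), w2   [neg-and-rule on 16 (branches; this branch)]
19. not p1, w2   [neg-implies-rule on 18]
Accessibility: w0Rw0, w0Rw1, w0Rw2, w1Rw0, w1Rw1, w1Rw2, w2Rw0, w2Rw1, w2Rw2
Branch closes: p1 and not p1 both at w2.
Every branch closes; the branch above is one of them.

Unsatisfiable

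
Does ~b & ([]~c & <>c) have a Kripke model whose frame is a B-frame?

Unsatisfiable (every branch closes)

1. ~b & ([]~c & <>c), 0
2. ~b, 0
3. []~c & <>c, 0
4. []~c, 0
5. <>c, 0
6. ~c, 0
7. c, 1
8. ~c, 1
Accessibility: 0R0, 0R1, 1R0, 1R1
Branch closes: c and ~c both at 1.
(One branch shown.) All branches close.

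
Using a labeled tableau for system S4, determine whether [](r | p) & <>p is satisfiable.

1. [](r | p) & <>p, 0
2. [](r | p), 0
3. <>p, 0
4. r | p, 0
5. p, 0
6. p, 1
7. r | p, 1
Accessibility: 0R0, 0R1, 1R1

Satisfiable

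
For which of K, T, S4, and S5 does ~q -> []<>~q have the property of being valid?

S4-tableau for the negation ~(~q -> []<>~q):
1. ~(~q -> []<>~q), w0
2. ~q, w0
3. ~[]<>~q, w0
4. ~<>~q, w1
5. q, w1
Accessibility: w0Rw0, w0Rw1, w1Rw1
Complete open branch: countermodel on an S4-frame, so not valid in S4, nor in K, T (the same frame is also a K-frame and a T-frame).
S5-tableau for the negation ~(~q -> []<>~q):
1. ~(~q -> []<>~q), w0
2. ~q, w0
3. ~[]<>~q, w0
4. ~<>~q, w1
5. q, w0
Accessibility: w0Rw0, w0Rw1, w1Rw0, w1Rw1
Branch closes: q and ~q both at w0.
Every branch closes (one shown): valid in S5.

S5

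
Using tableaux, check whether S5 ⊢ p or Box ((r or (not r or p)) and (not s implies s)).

Tableau for the negation not (p or Box ((r or (not r or p)) and (not s implies s))):
1. not (p or Box ((r or (not r or p)) and (not s implies s))), u
2. not p, u
3. not Box ((r or (not r or p)) and (not s implies s)), u
4. not ((r or (not r or p)) and (not s implies s)), v
5. not (not s implies s), v
6. not s, v
Accessibility: uRu, uRv, vRu, vRv
The negation has an open branch (countermodel exists).

Not valid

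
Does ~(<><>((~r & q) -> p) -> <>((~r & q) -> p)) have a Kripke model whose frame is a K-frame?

1. ~(<><>((~r & q) -> p) -> <>((~r & q) -> p)), w0
2. <><>((~r & q) -> p), w0
3. ~<>((~r & q) -> p), w0
4. <>((~r & q) -> p), w1
5. ~((~r & q) -> p), w1
6. ~r & q, w1
7. ~p, w1
8. ~r, w1
9. q, w1
10. (~r & q) -> p, w2
11. p, w2
Accessibility: w0Rw1, w1Rw2

Satisfiable (open branch found)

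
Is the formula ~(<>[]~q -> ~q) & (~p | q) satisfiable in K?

1. ~(<>[]~q -> ~q) & (~p | q), w0
2. ~(<>[]~q -> ~q), w0
3. ~p | q, w0
4. <>[]~q, w0
5. q, w0
6. []~q, w1
Accessibility: w0Rw1

Satisfiable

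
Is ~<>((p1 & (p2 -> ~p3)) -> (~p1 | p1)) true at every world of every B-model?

Invalid (countermodel exists)

Tableau for the negation <>((p1 & (p2 -> ~p3)) -> (~p1 | p1)):
1. <>((p1 & (p2 -> ~p3)) -> (~p1 | p1)), w0
2. (p1 & (p2 -> ~p3)) -> (~p1 | p1), w1
3. ~p1 | p1, w1
4. p1, w1
Accessibility: w0Rw0, w0Rw1, w1Rw0, w1Rw1
The negation has an open branch (countermodel exists).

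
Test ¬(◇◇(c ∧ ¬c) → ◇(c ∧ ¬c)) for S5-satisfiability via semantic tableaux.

Unsatisfiable

1. ¬(◇◇(c ∧ ¬c) → ◇(c ∧ ¬c)), u
2. ◇◇(c ∧ ¬c), u
3. ¬◇(c ∧ ¬c), u
4. ¬(c ∧ ¬c), u
5. c, u
6. ◇(c ∧ ¬c), v
7. ¬(c ∧ ¬c), v
8. c, v
9. c ∧ ¬c, w
10. c, w
11. ¬c, w
Accessibility: uRu, uRv, uRw, vRu, vRv, vRw, wRu, wRv, wRw
Branch closes: c and ¬c both at w.
(One branch shown.) All branches close.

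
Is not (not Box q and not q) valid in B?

Tableau for the negation not Box q and not q:
1. not Box q and not q, 0
2. not Box q, 0
3. not q, 0
4. not q, 1
Accessibility: 0R0, 0R1, 1R0, 1R1
The negation has an open branch (countermodel exists).

No, not valid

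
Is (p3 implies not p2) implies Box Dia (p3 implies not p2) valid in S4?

Not valid

Tableau for the negation not ((p3 implies not p2) implies Box Dia (p3 implies not p2)):
1. not ((p3 implies not p2) implies Box Dia (p3 implies not p2)), u
2. p3 implies not p2, u
3. not Box Dia (p3 implies not p2), u
4. not p2, u
5. not Dia (p3 implies not p2), v
6. not (p3 implies not p2), v
7. p3, v
8. p2, v
Accessibility: uRu, uRv, vRv
The negation has an open branch (countermodel exists).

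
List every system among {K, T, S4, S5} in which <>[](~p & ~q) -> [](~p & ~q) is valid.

S5-tableau for the negation ~(<>[](~p & ~q) -> [](~p & ~q)):
1. ~(<>[](~p & ~q) -> [](~p & ~q)), w0
2. <>[](~p & ~q), w0
3. ~[](~p & ~q), w0
4. [](~p & ~q), w1
5. ~p & ~q, w0
6. ~p, w0
7. ~q, w0
8. ~p & ~q, w1
9. ~p, w1
10. ~q, w1
11. ~(~p & ~q), w2
12. ~p & ~q, w2
13. ~p, w2
14. ~q, w2
15. q, w2
Accessibility: w0Rw0, w0Rw1, w0Rw2, w1Rw0, w1Rw1, w1Rw2, w2Rw0, w2Rw1, w2Rw2
Branch closes: q and ~q both at w2.
Every branch closes (one shown): valid in S5.
S4-tableau for the negation ~(<>[](~p & ~q) -> [](~p & ~q)):
1. ~(<>[](~p & ~q) -> [](~p & ~q)), w0
2. <>[](~p & ~q), w0
3. ~[](~p & ~q), w0
4. [](~p & ~q), w1
5. ~p & ~q, w1
6. ~p, w1
7. ~q, w1
8. ~(~p & ~q), w2
9. q, w2
Accessibility: w0Rw0, w0Rw1, w0Rw2, w1Rw1, w2Rw2
Complete open branch: countermodel on an S4-frame, so not valid in S4, nor in K, T (the same frame is also a K-frame and a T-frame).

S5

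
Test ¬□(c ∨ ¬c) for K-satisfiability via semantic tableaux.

1. ¬□(c ∨ ¬c), 0
2. ¬(c ∨ ¬c), 1   [¬□-rule on 1: fresh world 1, 0R1]
3. ¬c, 1   [¬∨-rule on 2]
4. c, 1   [¬∨-rule on 2]
Accessibility: 0R1
Branch closes: c and ¬c both at 1.
All branches of the tableau close; one closing branch shown above.

No, unsatisfiable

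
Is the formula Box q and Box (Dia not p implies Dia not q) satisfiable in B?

1. Box q and Box (Dia not p implies Dia not q), u
2. Box q, u
3. Box (Dia not p implies Dia not q), u
4. q, u
5. Dia not p implies Dia not q, u
6. not Dia not p, u
7. p, u
Accessibility: uRu

Satisfiable (open branch found)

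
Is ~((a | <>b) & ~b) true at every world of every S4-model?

Tableau for the negation (a | <>b) & ~b:
1. (a | <>b) & ~b, u
2. a | <>b, u
3. ~b, u
4. <>b, u
5. b, v
Accessibility: uRu, uRv, vRv
The negation has an open branch (countermodel exists).

No, not valid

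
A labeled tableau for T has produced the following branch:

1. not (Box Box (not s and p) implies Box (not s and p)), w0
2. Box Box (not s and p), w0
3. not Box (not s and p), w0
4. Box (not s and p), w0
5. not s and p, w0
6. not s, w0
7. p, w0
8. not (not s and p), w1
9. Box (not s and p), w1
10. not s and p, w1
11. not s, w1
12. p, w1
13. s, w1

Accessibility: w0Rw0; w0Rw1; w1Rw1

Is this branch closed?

Both s and not s appear at w1.

Yes, closed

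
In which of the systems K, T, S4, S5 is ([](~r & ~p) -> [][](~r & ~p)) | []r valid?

S4, S5

S4-tableau for the negation ~(([](~r & ~p) -> [][](~r & ~p)) | []r):
1. ~(([](~r & ~p) -> [][](~r & ~p)) | []r), u
2. ~([](~r & ~p) -> [][](~r & ~p)), u
3. ~[]r, u
4. [](~r & ~p), u
5. ~[][](~r & ~p), u
6. ~r & ~p, u
7. ~r, u
8. ~p, u
9. ~r, v
10. ~r & ~p, v
11. ~p, v
12. ~[](~r & ~p), w
13. ~r & ~p, w
14. ~r, w
15. ~p, w
16. ~(~r & ~p), x
17. ~r & ~p, x
18. ~r, x
19. ~p, x
20. p, x
Accessibility: uRu, uRv, uRw, uRx, vRv, wRw, wRx, xRx
Branch closes: p and ~p both at x.
Every branch closes (one shown): valid in S4, hence also in S5 (every theorem of S4 is a theorem of S5).
T-tableau for the negation ~(([](~r & ~p) -> [][](~r & ~p)) | []r):
1. ~(([](~r & ~p) -> [][](~r & ~p)) | []r), u
2. ~([](~r & ~p) -> [][](~r & ~p)), u
3. ~[]r, u
4. [](~r & ~p), u
5. ~[][](~r & ~p), u
6. ~r & ~p, u
7. ~r, u
8. ~p, u
9. ~r, v
10. ~r & ~p, v
11. ~p, v
12. ~[](~r & ~p), w
13. ~r & ~p, w
14. ~r, w
15. ~p, w
16. ~(~r & ~p), x
17. p, x
Accessibility: uRu, uRv, uRw, vRv, wRw, wRx, xRx
Complete open branch: countermodel on a T-frame, so not valid in T, nor in K (the same frame is also a K-frame).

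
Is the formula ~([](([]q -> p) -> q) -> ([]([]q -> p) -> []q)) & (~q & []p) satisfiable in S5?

1. ~([](([]q -> p) -> q) -> ([]([]q -> p) -> []q)) & (~q & []p), w0
2. ~([](([]q -> p) -> q) -> ([]([]q -> p) -> []q)), w0   [&-rule on 1]
3. ~q & []p, w0   [&-rule on 1]
4. [](([]q -> p) -> q), w0   [~->-rule on 2]
5. ~([]([]q -> p) -> []q), w0   [~->-rule on 2]
6. ~q, w0   [&-rule on 3]
7. []p, w0   [&-rule on 3]
8. []([]q -> p), w0   [~->-rule on 5]
9. ~[]q, w0   [~->-rule on 5]
10. ([]q -> p) -> q, w0   [[]-rule on 4 via w0Rw0]
11. p, w0   [[]-rule on 7 via w0Rw0]
12. []q -> p, w0   [[]-rule on 8 via w0Rw0]
13. ~([]q -> p), w0   [->-rule on 10 (branches; this branch)]
14. []q, w0   [~->-rule on 13]
15. ~p, w0   [~->-rule on 13]
Accessibility: w0Rw0
Branch closes: p and ~p both at w0.
All branches of the tableau close; one closing branch shown above.

No, unsatisfiable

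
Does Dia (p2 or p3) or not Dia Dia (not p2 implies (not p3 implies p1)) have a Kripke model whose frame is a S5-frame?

1. Dia (p2 or p3) or not Dia Dia (not p2 implies (not p3 implies p1)), 0
2. not Dia Dia (not p2 implies (not p3 implies p1)), 0
3. not Dia (not p2 implies (not p3 implies p1)), 0
4. not (not p2 implies (not p3 implies p1)), 0
5. not p2, 0
6. not (not p3 implies p1), 0
7. not p3, 0
8. not p1, 0
Accessibility: 0R0

Satisfiable (open branch found)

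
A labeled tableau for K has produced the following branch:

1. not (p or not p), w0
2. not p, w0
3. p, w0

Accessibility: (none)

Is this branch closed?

Both p and not p appear at w0.

Yes, closed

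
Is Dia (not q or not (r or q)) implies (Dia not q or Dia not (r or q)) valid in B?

Valid in B

Tableau for the negation not (Dia (not q or not (r or q)) implies (Dia not q or Dia not (r or q))):
1. not (Dia (not q or not (r or q)) implies (Dia not q or Dia not (r or q))), w0
2. Dia (not q or not (r or q)), w0
3. not (Dia not q or Dia not (r or q)), w0
4. not Dia not q, w0
5. not Dia not (r or q), w0
6. q, w0
7. r or q, w0
8. not q or not (r or q), w1
9. q, w1
10. r or q, w1
11. not (r or q), w1
12. not r, w1
13. not q, w1
Accessibility: w0Rw0, w0Rw1, w1Rw0, w1Rw1
Branch closes: q and not q both at w1.
All branches of the negation close; one closing branch shown above.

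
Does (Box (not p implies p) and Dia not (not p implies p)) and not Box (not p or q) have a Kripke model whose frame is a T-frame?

No, unsatisfiable

1. (Box (not p implies p) and Dia not (not p implies p)) and not Box (not p or q), 0
2. Box (not p implies p) and Dia not (not p implies p), 0
3. not Box (not p or q), 0
4. Box (not p implies p), 0
5. Dia not (not p implies p), 0
6. not p implies p, 0
7. p, 0
8. not (not p or q), 1
9. p, 1
10. not q, 1
11. not p implies p, 1
12. not (not p implies p), 2
13. not p, 2
14. not p implies p, 2
15. p, 2
Accessibility: 0R0, 0R1, 0R2, 1R1, 2R2
Branch closes: p and not p both at 2.
Every branch closes; the branch above is one of them.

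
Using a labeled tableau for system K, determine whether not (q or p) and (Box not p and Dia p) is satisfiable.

Unsatisfiable (every branch closes)

1. not (q or p) and (Box not p and Dia p), w0
2. not (q or p), w0   [and-rule on 1]
3. Box not p and Dia p, w0   [and-rule on 1]
4. not q, w0   [neg-or-rule on 2]
5. not p, w0   [neg-or-rule on 2]
6. Box not p, w0   [and-rule on 3]
7. Dia p, w0   [and-rule on 3]
8. p, w1   [Dia-rule on 7: fresh world w1, w0Rw1]
9. not p, w1   [Box-rule on 6 via w0Rw1]
Accessibility: w0Rw1
Branch closes: p and not p both at w1.
Every branch closes; the branch above is one of them.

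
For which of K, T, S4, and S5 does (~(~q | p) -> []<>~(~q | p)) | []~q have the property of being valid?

S5

S4-tableau for the negation ~((~(~q | p) -> []<>~(~q | p)) | []~q):
1. ~((~(~q | p) -> []<>~(~q | p)) | []~q), 0
2. ~(~(~q | p) -> []<>~(~q | p)), 0
3. ~[]~q, 0
4. ~(~q | p), 0
5. ~[]<>~(~q | p), 0
6. q, 0
7. ~p, 0
8. q, 1
9. ~<>~(~q | p), 2
10. ~q | p, 2
11. p, 2
Accessibility: 0R0, 0R1, 0R2, 1R1, 2R2
Complete open branch: countermodel on an S4-frame, so not valid in S4, nor in K, T (the same frame is also a K-frame and a T-frame).
S5-tableau for the negation ~((~(~q | p) -> []<>~(~q | p)) | []~q):
1. ~((~(~q | p) -> []<>~(~q | p)) | []~q), 0
2. ~(~(~q | p) -> []<>~(~q | p)), 0
3. ~[]~q, 0
4. ~(~q | p), 0
5. ~[]<>~(~q | p), 0
6. q, 0
7. ~p, 0
8. q, 1
9. ~<>~(~q | p), 2
10. ~q | p, 0
11. ~q | p, 1
12. ~q | p, 2
13. p, 0
Accessibility: 0R0, 0R1, 0R2, 1R0, 1R1, 1R2, 2R0, 2R1, 2R2
Branch closes: p and ~p both at 0.
Every branch closes (one shown): valid in S5.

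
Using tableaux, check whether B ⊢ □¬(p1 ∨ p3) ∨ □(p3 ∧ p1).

Tableau for the negation ¬(□¬(p1 ∨ p3) ∨ □(p3 ∧ p1)):
1. ¬(□¬(p1 ∨ p3) ∨ □(p3 ∧ p1)), 0
2. ¬□¬(p1 ∨ p3), 0
3. ¬□(p3 ∧ p1), 0
4. p1 ∨ p3, 1
5. p3, 1
6. ¬(p3 ∧ p1), 2
7. ¬p1, 2
Accessibility: 0R0, 0R1, 0R2, 1R0, 1R1, 2R0, 2R2
The negation has an open branch (countermodel exists).

Not valid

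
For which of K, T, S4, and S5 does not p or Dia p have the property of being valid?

T, S4, S5

K-tableau for the negation not (not p or Dia p):
1. not (not p or Dia p), u
2. p, u   [neg-or-rule on 1]
3. not Dia p, u   [neg-or-rule on 1]
Complete open branch: countermodel on a K-frame, so not valid in K.
T-tableau for the negation not (not p or Dia p):
1. not (not p or Dia p), u
2. p, u   [neg-or-rule on 1]
3. not Dia p, u   [neg-or-rule on 1]
4. not p, u   [neg-Dia-rule on 3 via uRu]
Accessibility: uRu
Branch closes: p and not p both at u.
Every branch closes (one shown): valid in T, hence also in S4, S5 (every theorem of T is a theorem of S4 and S5).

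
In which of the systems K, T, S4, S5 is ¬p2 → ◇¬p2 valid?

T-tableau for the negation ¬(¬p2 → ◇¬p2):
1. ¬(¬p2 → ◇¬p2), 0
2. ¬p2, 0   [¬→-rule on 1]
3. ¬◇¬p2, 0   [¬→-rule on 1]
4. p2, 0   [¬◇-rule on 3 via 0R0]
Accessibility: 0R0
Branch closes: p2 and ¬p2 both at 0.
Every branch closes (one shown): valid in T, hence also in S4, S5 (every theorem of T is a theorem of S4 and S5).
K-tableau for the negation ¬(¬p2 → ◇¬p2):
1. ¬(¬p2 → ◇¬p2), 0
2. ¬p2, 0   [¬→-rule on 1]
3. ¬◇¬p2, 0   [¬→-rule on 1]
Complete open branch: countermodel on a K-frame, so not valid in K.

T, S4, S5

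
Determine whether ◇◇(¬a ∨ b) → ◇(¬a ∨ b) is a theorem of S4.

Valid

Tableau for the negation ¬(◇◇(¬a ∨ b) → ◇(¬a ∨ b)):
1. ¬(◇◇(¬a ∨ b) → ◇(¬a ∨ b)), w0
2. ◇◇(¬a ∨ b), w0
3. ¬◇(¬a ∨ b), w0
4. ¬(¬a ∨ b), w0
5. a, w0
6. ¬b, w0
7. ◇(¬a ∨ b), w1
8. ¬(¬a ∨ b), w1
9. a, w1
10. ¬b, w1
11. ¬a ∨ b, w2
12. ¬(¬a ∨ b), w2
13. a, w2
14. ¬b, w2
15. b, w2
Accessibility: w0Rw0, w0Rw1, w0Rw2, w1Rw1, w1Rw2, w2Rw2
Branch closes: b and ¬b both at w2.
All branches of the negation close; one closing branch shown above.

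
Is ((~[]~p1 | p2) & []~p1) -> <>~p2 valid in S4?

Tableau for the negation ~(((~[]~p1 | p2) & []~p1) -> <>~p2):
1. ~(((~[]~p1 | p2) & []~p1) -> <>~p2), w0
2. (~[]~p1 | p2) & []~p1, w0   [~->-rule on 1]
3. ~<>~p2, w0   [~->-rule on 1]
4. ~[]~p1 | p2, w0   [&-rule on 2]
5. []~p1, w0   [&-rule on 2]
6. p2, w0   [~<>-rule on 3 via w0Rw0]
7. ~p1, w0   [[]-rule on 5 via w0Rw0]
Accessibility: w0Rw0
The negation has an open branch (countermodel exists).

Not valid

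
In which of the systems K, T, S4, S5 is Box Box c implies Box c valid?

K-tableau for the negation not (Box Box c implies Box c):
1. not (Box Box c implies Box c), w0
2. Box Box c, w0   [neg-implies-rule on 1]
3. not Box c, w0   [neg-implies-rule on 1]
4. not c, w1   [neg-Box-rule on 3: fresh world w1, w0Rw1]
5. Box c, w1   [Box-rule on 2 via w0Rw1]
Accessibility: w0Rw1
Complete open branch: countermodel on a K-frame, so not valid in K.
T-tableau for the negation not (Box Box c implies Box c):
1. not (Box Box c implies Box c), w0
2. Box Box c, w0   [neg-implies-rule on 1]
3. not Box c, w0   [neg-implies-rule on 1]
4. Box c, w0   [Box-rule on 2 via w0Rw0]
5. c, w0   [Box-rule on 4 via w0Rw0]
6. not c, w1   [neg-Box-rule on 3: fresh world w1, w0Rw1]
7. Box c, w1   [Box-rule on 2 via w0Rw1]
8. c, w1   [Box-rule on 4 via w0Rw1]
Accessibility: w0Rw0, w0Rw1, w1Rw1
Branch closes: c and not c both at w1.
Every branch closes (one shown): valid in T, hence also in S4, S5 (every theorem of T is a theorem of S4 and S5).

T, S4, S5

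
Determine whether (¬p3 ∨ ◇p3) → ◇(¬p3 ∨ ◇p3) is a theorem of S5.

Valid

Tableau for the negation ¬((¬p3 ∨ ◇p3) → ◇(¬p3 ∨ ◇p3)):
1. ¬((¬p3 ∨ ◇p3) → ◇(¬p3 ∨ ◇p3)), u
2. ¬p3 ∨ ◇p3, u
3. ¬◇(¬p3 ∨ ◇p3), u
4. ¬(¬p3 ∨ ◇p3), u
5. p3, u
6. ¬◇p3, u
7. ¬p3, u
Accessibility: uRu
Branch closes: p3 and ¬p3 both at u.
All branches of the negation close; one closing branch shown above.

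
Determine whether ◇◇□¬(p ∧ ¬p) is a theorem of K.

Not valid

Tableau for the negation ¬◇◇□¬(p ∧ ¬p):
1. ¬◇◇□¬(p ∧ ¬p), u
The negation has an open branch (countermodel exists).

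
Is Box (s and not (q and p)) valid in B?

No, not valid

Tableau for the negation not Box (s and not (q and p)):
1. not Box (s and not (q and p)), w0
2. not (s and not (q and p)), w1
3. q and p, w1
4. q, w1
5. p, w1
Accessibility: w0Rw0, w0Rw1, w1Rw0, w1Rw1
The negation has an open branch (countermodel exists).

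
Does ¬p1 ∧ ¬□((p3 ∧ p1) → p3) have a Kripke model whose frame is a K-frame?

Unsatisfiable (every branch closes)

1. ¬p1 ∧ ¬□((p3 ∧ p1) → p3), u
2. ¬p1, u
3. ¬□((p3 ∧ p1) → p3), u
4. ¬((p3 ∧ p1) → p3), v
5. p3 ∧ p1, v
6. ¬p3, v
7. p3, v
8. p1, v
Accessibility: uRv
Branch closes: p3 and ¬p3 both at v.
All branches of the tableau close; one closing branch shown above.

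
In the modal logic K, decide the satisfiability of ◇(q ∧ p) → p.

Satisfiable (open branch found)

1. ◇(q ∧ p) → p, 0
2. p, 0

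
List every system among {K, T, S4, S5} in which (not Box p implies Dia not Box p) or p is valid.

T-tableau for the negation not ((not Box p implies Dia not Box p) or p):
1. not ((not Box p implies Dia not Box p) or p), 0
2. not (not Box p implies Dia not Box p), 0
3. not p, 0
4. not Box p, 0
5. not Dia not Box p, 0
6. Box p, 0
7. p, 0
Accessibility: 0R0
Branch closes: p and not p both at 0.
Every branch closes (one shown): valid in T, hence also in S4, S5 (every theorem of T is a theorem of S4 and S5).
K-tableau for the negation not ((not Box p implies Dia not Box p) or p):
1. not ((not Box p implies Dia not Box p) or p), 0
2. not (not Box p implies Dia not Box p), 0
3. not p, 0
4. not Box p, 0
5. not Dia not Box p, 0
6. not p, 1
7. Box p, 1
Accessibility: 0R1
Complete open branch: countermodel on a K-frame, so not valid in K.

T, S4, S5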